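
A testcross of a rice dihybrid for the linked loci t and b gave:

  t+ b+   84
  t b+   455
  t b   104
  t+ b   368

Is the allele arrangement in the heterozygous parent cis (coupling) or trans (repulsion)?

The two most frequent classes are t+ b (368) and t b+ (455); these are the parental (non-recombinant) types.
So the F1 carried t+ b on one chromosome and t b+ on the other — the recessive alleles are on opposite chromosomes (trans / repulsion).

trans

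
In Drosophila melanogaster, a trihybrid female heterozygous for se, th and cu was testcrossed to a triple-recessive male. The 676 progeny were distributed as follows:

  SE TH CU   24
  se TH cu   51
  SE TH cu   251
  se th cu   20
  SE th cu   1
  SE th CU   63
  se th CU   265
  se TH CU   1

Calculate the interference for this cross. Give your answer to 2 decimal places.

The two most frequent reciprocal classes, SE TH cu and se th CU, are the parental types, so the F1 was SE TH cu / se th CU.
The two rarest classes, SE th cu and se TH CU, are the double crossovers. Comparing them with the parentals, only the th allele has switched, so th is the middle locus and the order is cu – th – se.
cu–th: (44 + 2)/676 = 0.0680; th–se: (114 + 2)/676 = 0.1716.
Expected DCO frequency = 0.0680 × 0.1716 ≈ 0.01167; observed = 2/676 ≈ 0.00296.
Coefficient of coincidence = 0.00296/0.01167 ≈ 0.25; interference = 1 − 0.25 = 0.75.

0.75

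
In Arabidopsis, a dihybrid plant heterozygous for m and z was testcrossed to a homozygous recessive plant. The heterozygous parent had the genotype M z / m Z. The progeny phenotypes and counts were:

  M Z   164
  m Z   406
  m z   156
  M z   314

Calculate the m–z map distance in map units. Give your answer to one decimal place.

30.8 map units

The recombinant classes are M Z and m z: 164 + 156 = 320.
Recombination frequency = 320/1040 = 0.3077 ≈ 30.8%, i.e. 30.8 map units.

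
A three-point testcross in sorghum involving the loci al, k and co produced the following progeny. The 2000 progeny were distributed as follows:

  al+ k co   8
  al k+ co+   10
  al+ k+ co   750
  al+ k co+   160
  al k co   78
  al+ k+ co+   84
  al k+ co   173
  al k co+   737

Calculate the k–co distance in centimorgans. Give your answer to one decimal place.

The two most frequent reciprocal classes, al+ k+ co and al k co+, are the parental types, so the F1 was al+ k+ co / al k co+.
The two rarest classes, al+ k co and al k+ co+, are the double crossovers. Comparing them with the parentals, only the k allele has switched, so k is the middle locus and the order is co – k – al.
Crossovers in the co–k interval produce the single-crossover classes al+ k+ co+ and al k co (84 + 78 = 162) plus the double crossovers (18).
RF(co–k) = (162 + 18) / 2000 = 180/2000 = 0.0900 → 9.0 centimorgans.

9.0 centimorgans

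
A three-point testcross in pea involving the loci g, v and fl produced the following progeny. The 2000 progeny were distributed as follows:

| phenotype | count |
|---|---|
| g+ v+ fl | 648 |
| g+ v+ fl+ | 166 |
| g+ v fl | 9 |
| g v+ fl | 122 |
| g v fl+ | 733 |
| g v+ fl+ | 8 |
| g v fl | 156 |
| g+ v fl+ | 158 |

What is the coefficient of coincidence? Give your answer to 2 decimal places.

The two most frequent reciprocal classes, g+ v+ fl and g v fl+, are the parental types, so the F1 was g+ v+ fl / g v fl+.
The two rarest classes, g+ v fl and g v+ fl+, are the double crossovers. Comparing them with the parentals, only the v allele has switched, so v is the middle locus and the order is g – v – fl.
g–v: (280 + 17)/2000 = 0.1485; v–fl: (322 + 17)/2000 = 0.1695.
Expected DCO frequency = 0.1485 × 0.1695 ≈ 0.02517; observed = 17/2000 ≈ 0.00850.
Coefficient of coincidence = 0.00850/0.02517 ≈ 0.34.

0.34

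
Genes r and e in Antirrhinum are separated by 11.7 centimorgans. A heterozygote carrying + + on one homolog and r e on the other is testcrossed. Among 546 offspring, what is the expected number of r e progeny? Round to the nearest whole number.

241

A map distance of 11.7 centimorgans corresponds to a recombination frequency of 0.117.
The F1 is + + / r e, so r e is a parental gamete class with expected frequency (1 − r)/2 = 0.883/2 = 0.4415.
Expected number = 0.4415 × 546 = 241.06 ≈ 241.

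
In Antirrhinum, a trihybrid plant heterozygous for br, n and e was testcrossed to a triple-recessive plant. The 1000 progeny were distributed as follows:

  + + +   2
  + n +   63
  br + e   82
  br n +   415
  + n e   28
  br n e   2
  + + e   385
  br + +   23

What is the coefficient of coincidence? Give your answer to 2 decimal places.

The two most frequent reciprocal classes, br n + and + + e, are the parental types, so the F1 was br n + / + + e.
The two rarest classes, br n e and + + +, are the double crossovers. Comparing them with the parentals, only the e allele has switched, so e is the middle locus and the order is n – e – br.
n–e: (51 + 4)/1000 = 0.0550; e–br: (145 + 4)/1000 = 0.1490.
Expected DCO frequency = 0.0550 × 0.1490 ≈ 0.00819; observed = 4/1000 ≈ 0.00400.
Coefficient of coincidence = 0.00400/0.00819 ≈ 0.49.

0.49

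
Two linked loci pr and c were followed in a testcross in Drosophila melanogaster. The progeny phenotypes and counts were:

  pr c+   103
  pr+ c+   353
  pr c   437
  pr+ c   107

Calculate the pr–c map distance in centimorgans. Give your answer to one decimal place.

The two most frequent classes, pr+ c+ (353) and pr c (437), are the parental types, so the F1 was pr+ c+ / pr c.
The recombinant classes are pr+ c and pr c+: 107 + 103 = 210.
Recombination frequency = 210/1000 = 0.2100 ≈ 21.0%, i.e. 21.0 centimorgans.

21.0 centimorgans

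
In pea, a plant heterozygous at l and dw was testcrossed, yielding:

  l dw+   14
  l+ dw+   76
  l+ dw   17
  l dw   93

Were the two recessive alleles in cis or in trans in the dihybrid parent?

cis

The two most frequent classes are l+ dw+ (76) and l dw (93); these are the parental (non-recombinant) types.
So the F1 carried l+ dw+ on one chromosome and l dw on the other — the recessive alleles are on the same chromosome (cis / coupling).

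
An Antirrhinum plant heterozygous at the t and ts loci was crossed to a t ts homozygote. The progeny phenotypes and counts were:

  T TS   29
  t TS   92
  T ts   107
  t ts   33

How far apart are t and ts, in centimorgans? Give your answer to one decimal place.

23.8 centimorgans

The two most frequent classes, T ts (107) and t TS (92), are the parental types, so the F1 was T ts / t TS.
The recombinant classes are T TS and t ts: 29 + 33 = 62.
Recombination frequency = 62/261 = 0.2375 ≈ 23.8%, i.e. 23.8 centimorgans.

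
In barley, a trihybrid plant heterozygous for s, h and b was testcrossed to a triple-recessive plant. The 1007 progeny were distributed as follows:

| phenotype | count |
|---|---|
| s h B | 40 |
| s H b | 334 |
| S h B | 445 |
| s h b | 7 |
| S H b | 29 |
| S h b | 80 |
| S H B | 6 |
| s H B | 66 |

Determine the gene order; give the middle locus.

The two most frequent reciprocal classes, S h B and s H b, are the parental types, so the F1 was S h B / s H b.
The two rarest classes, S H B and s h b, are the double crossovers. Comparing them with the parentals, only the h allele has switched, so h is the middle locus and the order is b – h – s.

h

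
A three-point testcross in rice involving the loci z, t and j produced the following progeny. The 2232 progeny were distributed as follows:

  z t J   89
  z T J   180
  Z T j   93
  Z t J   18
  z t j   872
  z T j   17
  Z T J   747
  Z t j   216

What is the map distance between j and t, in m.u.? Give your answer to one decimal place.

9.7 m.u.

The two most frequent reciprocal classes, Z T J and z t j, are the parental types, so the F1 was Z T J / z t j.
The two rarest classes, Z t J and z T j, are the double crossovers. Comparing them with the parentals, only the t allele has switched, so t is the middle locus and the order is j – t – z.
Crossovers in the j–t interval produce the single-crossover classes Z T j and z t J (93 + 89 = 182) plus the double crossovers (35).
RF(j–t) = (182 + 35) / 2232 = 217/2232 = 0.0972 → 9.7 m.u.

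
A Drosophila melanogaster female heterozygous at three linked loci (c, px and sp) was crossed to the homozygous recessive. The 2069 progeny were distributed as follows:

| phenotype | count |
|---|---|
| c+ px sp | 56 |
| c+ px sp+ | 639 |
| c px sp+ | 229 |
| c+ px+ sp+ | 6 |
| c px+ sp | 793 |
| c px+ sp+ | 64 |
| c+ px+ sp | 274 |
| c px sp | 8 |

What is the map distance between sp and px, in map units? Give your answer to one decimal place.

6.5 map units

The two most frequent reciprocal classes, c+ px sp+ and c px+ sp, are the parental types, so the F1 was c+ px sp+ / c px+ sp.
The two rarest classes, c+ px+ sp+ and c px sp, are the double crossovers. Comparing them with the parentals, only the px allele has switched, so px is the middle locus and the order is sp – px – c.
Crossovers in the sp–px interval produce the single-crossover classes c+ px sp and c px+ sp+ (56 + 64 = 120) plus the double crossovers (14).
RF(sp–px) = (120 + 14) / 2069 = 134/2069 = 0.0648 → 6.5 map units.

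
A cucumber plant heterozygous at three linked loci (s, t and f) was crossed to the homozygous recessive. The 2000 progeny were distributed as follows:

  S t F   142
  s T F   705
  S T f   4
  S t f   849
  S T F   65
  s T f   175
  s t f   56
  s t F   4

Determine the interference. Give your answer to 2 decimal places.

The two most frequent reciprocal classes, s T F and S t f, are the parental types, so the F1 was s T F / S t f.
The two rarest classes, s t F and S T f, are the double crossovers. Comparing them with the parentals, only the t allele has switched, so t is the middle locus and the order is s – t – f.
s–t: (121 + 8)/2000 = 0.0645; t–f: (317 + 8)/2000 = 0.1625.
Expected DCO frequency = 0.0645 × 0.1625 ≈ 0.01048; observed = 8/2000 ≈ 0.00400.
Coefficient of coincidence = 0.00400/0.01048 ≈ 0.38; interference = 1 − 0.38 = 0.62.

0.62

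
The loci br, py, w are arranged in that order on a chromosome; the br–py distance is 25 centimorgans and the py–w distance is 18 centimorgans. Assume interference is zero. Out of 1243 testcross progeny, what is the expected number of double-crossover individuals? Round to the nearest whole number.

56

Map distances give recombination frequencies of 0.250 and 0.180 for the two intervals.
With no interference, expected double-crossover frequency = 0.250 × 0.180 = 0.04500.
Expected number = 0.04500 × 1243 = 55.93 ≈ 56.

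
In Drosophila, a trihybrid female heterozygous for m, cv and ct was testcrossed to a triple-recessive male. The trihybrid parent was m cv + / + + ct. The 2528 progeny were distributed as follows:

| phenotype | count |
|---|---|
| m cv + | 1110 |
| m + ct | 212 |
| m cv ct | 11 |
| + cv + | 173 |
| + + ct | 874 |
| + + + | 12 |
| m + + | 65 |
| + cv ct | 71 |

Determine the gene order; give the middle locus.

The two rarest classes, m cv ct and + + +, are the double crossovers. Comparing them with the parentals, only the ct allele has switched, so ct is the middle locus and the order is cv – ct – m.

ct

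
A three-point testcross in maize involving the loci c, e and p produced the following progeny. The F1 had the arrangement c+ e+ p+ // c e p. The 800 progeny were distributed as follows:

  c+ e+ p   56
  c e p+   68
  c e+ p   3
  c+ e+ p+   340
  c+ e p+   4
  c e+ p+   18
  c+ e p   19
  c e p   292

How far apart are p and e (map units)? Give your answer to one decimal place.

16.4 map units

The two rarest classes, c+ e p+ and c e+ p, are the double crossovers. Comparing them with the parentals, only the e allele has switched, so e is the middle locus and the order is c – e – p.
Crossovers in the e–p interval produce the single-crossover classes c+ e+ p and c e p+ (56 + 68 = 124) plus the double crossovers (7).
RF(e–p) = (124 + 7) / 800 = 131/800 = 0.1638 → 16.4 map units.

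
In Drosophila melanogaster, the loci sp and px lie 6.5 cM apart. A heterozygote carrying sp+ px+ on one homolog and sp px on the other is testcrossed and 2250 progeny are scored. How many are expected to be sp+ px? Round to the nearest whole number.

73

A map distance of 6.5 cM corresponds to a recombination frequency of 0.065.
The F1 is sp+ px+ / sp px, so sp+ px is a recombinant gamete class with expected frequency r/2 = 0.065/2 = 0.0325.
Expected number = 0.0325 × 2250 = 73.12 ≈ 73.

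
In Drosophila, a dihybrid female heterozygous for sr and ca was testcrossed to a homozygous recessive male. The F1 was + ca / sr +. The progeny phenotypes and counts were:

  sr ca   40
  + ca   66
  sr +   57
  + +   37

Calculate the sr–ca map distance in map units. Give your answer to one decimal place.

38.5 map units

The recombinant classes are + + and sr ca: 37 + 40 = 77.
Recombination frequency = 77/200 = 0.3850 ≈ 38.5%, i.e. 38.5 map units.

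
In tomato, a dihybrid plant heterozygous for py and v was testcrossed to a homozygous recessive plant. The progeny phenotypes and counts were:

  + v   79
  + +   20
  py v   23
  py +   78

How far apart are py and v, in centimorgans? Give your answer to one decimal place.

21.5 centimorgans

The two most frequent classes, + v (79) and py + (78), are the parental types, so the F1 was + v / py +.
The recombinant classes are + + and py v: 20 + 23 = 43.
Recombination frequency = 43/200 = 0.2150 ≈ 21.5%, i.e. 21.5 centimorgans.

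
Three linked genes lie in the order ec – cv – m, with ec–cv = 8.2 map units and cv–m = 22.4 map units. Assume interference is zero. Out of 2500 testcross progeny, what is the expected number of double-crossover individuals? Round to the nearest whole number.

46

Map distances give recombination frequencies of 0.082 and 0.224 for the two intervals.
With no interference, expected double-crossover frequency = 0.082 × 0.224 = 0.01837.
Expected number = 0.01837 × 2500 = 45.92 ≈ 46.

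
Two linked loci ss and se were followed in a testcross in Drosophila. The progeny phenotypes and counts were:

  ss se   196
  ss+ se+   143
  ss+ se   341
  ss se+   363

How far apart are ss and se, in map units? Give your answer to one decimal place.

The two most frequent classes, ss+ se (341) and ss se+ (363), are the parental types, so the F1 was ss+ se / ss se+.
The recombinant classes are ss+ se+ and ss se: 143 + 196 = 339.
Recombination frequency = 339/1043 = 0.3250 ≈ 32.5%, i.e. 32.5 map units.

32.5 map units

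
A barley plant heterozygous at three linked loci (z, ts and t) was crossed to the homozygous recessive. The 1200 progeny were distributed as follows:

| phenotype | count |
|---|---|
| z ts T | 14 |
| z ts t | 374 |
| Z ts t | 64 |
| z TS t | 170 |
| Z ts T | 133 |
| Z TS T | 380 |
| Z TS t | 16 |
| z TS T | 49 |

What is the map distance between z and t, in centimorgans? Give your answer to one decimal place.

11.9 centimorgans

The two most frequent reciprocal classes, Z TS T and z ts t, are the parental types, so the F1 was Z TS T / z ts t.
The two rarest classes, Z TS t and z ts T, are the double crossovers. Comparing them with the parentals, only the t allele has switched, so t is the middle locus and the order is ts – t – z.
Crossovers in the t–z interval produce the single-crossover classes z TS T and Z ts t (49 + 64 = 113) plus the double crossovers (30).
RF(t–z) = (113 + 30) / 1200 = 143/1200 = 0.1192 → 11.9 centimorgans.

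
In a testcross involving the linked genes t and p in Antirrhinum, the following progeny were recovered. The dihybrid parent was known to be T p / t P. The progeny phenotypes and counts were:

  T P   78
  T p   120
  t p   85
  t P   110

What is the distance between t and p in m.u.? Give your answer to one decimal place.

The recombinant classes are T P and t p: 78 + 85 = 163.
Recombination frequency = 163/393 = 0.4148 ≈ 41.5%, i.e. 41.5 m.u.

41.5 m.u.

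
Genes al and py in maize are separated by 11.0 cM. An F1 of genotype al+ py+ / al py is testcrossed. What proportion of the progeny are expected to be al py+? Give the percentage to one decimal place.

5.5%

A map distance of 11.0 cM corresponds to a recombination frequency of 0.110.
The F1 is al+ py+ / al py, so al py+ is a recombinant gamete class with expected frequency r/2 = 0.110/2 = 0.0550.
That is 0.0550 = 5.5% of the progeny.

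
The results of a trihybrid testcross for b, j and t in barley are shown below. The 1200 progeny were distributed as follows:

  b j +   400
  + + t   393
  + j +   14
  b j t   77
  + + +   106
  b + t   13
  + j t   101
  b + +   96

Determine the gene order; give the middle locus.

b

The two most frequent reciprocal classes, + + t and b j +, are the parental types, so the F1 was + + t / b j +.
The two rarest classes, b + t and + j +, are the double crossovers. Comparing them with the parentals, only the b allele has switched, so b is the middle locus and the order is j – b – t.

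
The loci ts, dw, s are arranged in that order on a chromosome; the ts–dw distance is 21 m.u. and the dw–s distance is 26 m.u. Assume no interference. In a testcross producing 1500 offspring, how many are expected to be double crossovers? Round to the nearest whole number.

82

Map distances give recombination frequencies of 0.210 and 0.260 for the two intervals.
With no interference, expected double-crossover frequency = 0.210 × 0.260 = 0.05460.
Expected number = 0.05460 × 1500 = 81.90 ≈ 82.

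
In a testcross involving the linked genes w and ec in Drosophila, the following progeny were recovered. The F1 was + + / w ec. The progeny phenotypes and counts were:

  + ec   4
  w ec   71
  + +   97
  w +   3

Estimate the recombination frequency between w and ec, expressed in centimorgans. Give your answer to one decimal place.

The recombinant classes are + ec and w +: 4 + 3 = 7.
Recombination frequency = 7/175 = 0.0400 ≈ 4.0%, i.e. 4.0 centimorgans.

4.0 centimorgans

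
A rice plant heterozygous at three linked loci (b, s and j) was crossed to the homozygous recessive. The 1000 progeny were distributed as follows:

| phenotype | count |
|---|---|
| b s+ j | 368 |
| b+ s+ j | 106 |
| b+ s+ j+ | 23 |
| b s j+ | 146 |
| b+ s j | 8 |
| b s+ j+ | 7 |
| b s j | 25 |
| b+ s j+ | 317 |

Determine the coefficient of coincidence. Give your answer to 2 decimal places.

0.89

The two most frequent reciprocal classes, b+ s j+ and b s+ j, are the parental types, so the F1 was b+ s j+ / b s+ j.
The two rarest classes, b+ s j and b s+ j+, are the double crossovers. Comparing them with the parentals, only the j allele has switched, so j is the middle locus and the order is b – j – s.
b–j: (252 + 15)/1000 = 0.2670; j–s: (48 + 15)/1000 = 0.0630.
Expected DCO frequency = 0.2670 × 0.0630 ≈ 0.01682; observed = 15/1000 ≈ 0.01500.
Coefficient of coincidence = 0.01500/0.01682 ≈ 0.89.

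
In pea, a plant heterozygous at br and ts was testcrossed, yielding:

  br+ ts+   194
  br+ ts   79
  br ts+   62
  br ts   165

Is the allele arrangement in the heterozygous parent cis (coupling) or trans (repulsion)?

The two most frequent classes are br+ ts+ (194) and br ts (165); these are the parental (non-recombinant) types.
So the F1 carried br+ ts+ on one chromosome and br ts on the other — the recessive alleles are on the same chromosome (cis / coupling).

cis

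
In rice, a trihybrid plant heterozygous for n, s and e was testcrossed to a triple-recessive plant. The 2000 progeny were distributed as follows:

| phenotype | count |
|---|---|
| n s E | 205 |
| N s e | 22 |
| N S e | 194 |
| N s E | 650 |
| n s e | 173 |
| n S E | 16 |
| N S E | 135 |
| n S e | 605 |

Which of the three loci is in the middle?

The two most frequent reciprocal classes, N s E and n S e, are the parental types, so the F1 was N s E / n S e.
The two rarest classes, N s e and n S E, are the double crossovers. Comparing them with the parentals, only the e allele has switched, so e is the middle locus and the order is s – e – n.

e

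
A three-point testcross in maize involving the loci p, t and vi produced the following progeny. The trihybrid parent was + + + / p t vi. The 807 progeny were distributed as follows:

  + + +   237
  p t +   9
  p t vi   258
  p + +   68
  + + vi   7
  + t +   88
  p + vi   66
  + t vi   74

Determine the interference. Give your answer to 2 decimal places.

0.52

The two rarest classes, + + vi and p t +, are the double crossovers. Comparing them with the parentals, only the vi allele has switched, so vi is the middle locus and the order is p – vi – t.
p–vi: (142 + 16)/807 = 0.1958; vi–t: (154 + 16)/807 = 0.2107.
Expected DCO frequency = 0.1958 × 0.2107 ≈ 0.04126; observed = 16/807 ≈ 0.01983.
Coefficient of coincidence = 0.01983/0.04126 ≈ 0.48; interference = 1 − 0.48 = 0.52.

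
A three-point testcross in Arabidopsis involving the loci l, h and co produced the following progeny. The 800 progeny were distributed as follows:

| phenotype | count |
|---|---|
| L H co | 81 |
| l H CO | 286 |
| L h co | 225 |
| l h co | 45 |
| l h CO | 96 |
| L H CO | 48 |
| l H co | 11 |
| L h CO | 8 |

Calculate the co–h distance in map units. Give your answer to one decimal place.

24.5 map units

The two most frequent reciprocal classes, l H CO and L h co, are the parental types, so the F1 was l H CO / L h co.
The two rarest classes, l H co and L h CO, are the double crossovers. Comparing them with the parentals, only the co allele has switched, so co is the middle locus and the order is l – co – h.
Crossovers in the co–h interval produce the single-crossover classes l h CO and L H co (96 + 81 = 177) plus the double crossovers (19).
RF(co–h) = (177 + 19) / 800 = 196/800 = 0.2450 → 24.5 map units.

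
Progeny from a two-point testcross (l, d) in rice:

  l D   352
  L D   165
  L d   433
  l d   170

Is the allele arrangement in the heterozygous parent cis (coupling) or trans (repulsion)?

trans

The two most frequent classes are L d (433) and l D (352); these are the parental (non-recombinant) types.
So the F1 carried L d on one chromosome and l D on the other — the recessive alleles are on opposite chromosomes (trans / repulsion).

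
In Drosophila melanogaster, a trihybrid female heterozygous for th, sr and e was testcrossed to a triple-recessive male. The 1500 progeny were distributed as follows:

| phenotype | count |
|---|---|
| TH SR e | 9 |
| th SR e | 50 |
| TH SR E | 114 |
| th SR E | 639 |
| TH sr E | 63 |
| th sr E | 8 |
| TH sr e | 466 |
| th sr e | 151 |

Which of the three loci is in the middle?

sr

The two most frequent reciprocal classes, th SR E and TH sr e, are the parental types, so the F1 was th SR E / TH sr e.
The two rarest classes, th sr E and TH SR e, are the double crossovers. Comparing them with the parentals, only the sr allele has switched, so sr is the middle locus and the order is e – sr – th.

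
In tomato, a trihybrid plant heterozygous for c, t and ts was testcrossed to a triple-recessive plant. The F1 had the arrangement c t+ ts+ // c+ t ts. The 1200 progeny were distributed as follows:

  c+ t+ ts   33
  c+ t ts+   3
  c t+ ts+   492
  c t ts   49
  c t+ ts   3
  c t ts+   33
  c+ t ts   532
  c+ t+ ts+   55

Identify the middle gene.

ts

The two rarest classes, c t+ ts and c+ t ts+, are the double crossovers. Comparing them with the parentals, only the ts allele has switched, so ts is the middle locus and the order is t – ts – c.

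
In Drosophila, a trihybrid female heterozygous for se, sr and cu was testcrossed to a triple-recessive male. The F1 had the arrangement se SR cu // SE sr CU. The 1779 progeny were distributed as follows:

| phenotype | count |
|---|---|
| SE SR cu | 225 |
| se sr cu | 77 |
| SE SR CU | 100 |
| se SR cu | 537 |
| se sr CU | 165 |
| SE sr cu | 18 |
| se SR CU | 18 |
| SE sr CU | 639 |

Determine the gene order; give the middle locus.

The two rarest classes, se SR CU and SE sr cu, are the double crossovers. Comparing them with the parentals, only the cu allele has switched, so cu is the middle locus and the order is se – cu – sr.

cu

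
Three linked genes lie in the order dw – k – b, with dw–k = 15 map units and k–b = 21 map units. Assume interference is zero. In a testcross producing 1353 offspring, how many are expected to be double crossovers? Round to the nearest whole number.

Map distances give recombination frequencies of 0.150 and 0.210 for the two intervals.
With no interference, expected double-crossover frequency = 0.150 × 0.210 = 0.03150.
Expected number = 0.03150 × 1353 = 42.62 ≈ 43.

43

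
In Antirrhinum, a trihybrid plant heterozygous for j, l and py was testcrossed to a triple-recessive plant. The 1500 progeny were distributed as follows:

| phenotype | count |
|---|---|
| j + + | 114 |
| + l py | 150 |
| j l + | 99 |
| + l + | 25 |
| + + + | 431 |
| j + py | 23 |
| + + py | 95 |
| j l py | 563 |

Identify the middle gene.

The two most frequent reciprocal classes, j l py and + + +, are the parental types, so the F1 was j l py / + + +.
The two rarest classes, j + py and + l +, are the double crossovers. Comparing them with the parentals, only the l allele has switched, so l is the middle locus and the order is py – l – j.

l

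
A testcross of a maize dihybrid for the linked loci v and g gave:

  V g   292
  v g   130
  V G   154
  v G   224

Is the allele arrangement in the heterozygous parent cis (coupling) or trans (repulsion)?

The two most frequent classes are V g (292) and v G (224); these are the parental (non-recombinant) types.
So the F1 carried V g on one chromosome and v G on the other — the recessive alleles are on opposite chromosomes (trans / repulsion).

trans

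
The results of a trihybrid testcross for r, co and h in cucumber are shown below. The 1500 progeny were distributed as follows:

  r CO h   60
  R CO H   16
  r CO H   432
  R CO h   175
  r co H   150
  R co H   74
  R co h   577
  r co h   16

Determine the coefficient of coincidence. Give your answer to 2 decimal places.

The two most frequent reciprocal classes, R co h and r CO H, are the parental types, so the F1 was R co h / r CO H.
The two rarest classes, r co h and R CO H, are the double crossovers. Comparing them with the parentals, only the r allele has switched, so r is the middle locus and the order is h – r – co.
h–r: (134 + 32)/1500 = 0.1107; r–co: (325 + 32)/1500 = 0.2380.
Expected DCO frequency = 0.1107 × 0.2380 ≈ 0.02635; observed = 32/1500 ≈ 0.02133.
Coefficient of coincidence = 0.02133/0.02635 ≈ 0.81.

0.81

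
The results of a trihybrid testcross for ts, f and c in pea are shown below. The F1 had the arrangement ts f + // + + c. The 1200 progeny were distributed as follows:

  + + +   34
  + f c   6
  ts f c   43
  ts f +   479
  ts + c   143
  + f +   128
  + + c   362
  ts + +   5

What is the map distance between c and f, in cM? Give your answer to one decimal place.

7.3 cM

The two rarest classes, ts + + and + f c, are the double crossovers. Comparing them with the parentals, only the f allele has switched, so f is the middle locus and the order is ts – f – c.
Crossovers in the f–c interval produce the single-crossover classes ts f c and + + + (43 + 34 = 77) plus the double crossovers (11).
RF(f–c) = (77 + 11) / 1200 = 88/1200 = 0.0733 → 7.3 cM.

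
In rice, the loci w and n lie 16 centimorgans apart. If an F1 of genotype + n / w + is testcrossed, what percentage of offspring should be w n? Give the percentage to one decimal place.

A map distance of 16 centimorgans corresponds to a recombination frequency of 0.160.
The F1 is + n / w +, so w n is a recombinant gamete class with expected frequency r/2 = 0.160/2 = 0.0800.
That is 0.0800 = 8.0% of the progeny.

8.0%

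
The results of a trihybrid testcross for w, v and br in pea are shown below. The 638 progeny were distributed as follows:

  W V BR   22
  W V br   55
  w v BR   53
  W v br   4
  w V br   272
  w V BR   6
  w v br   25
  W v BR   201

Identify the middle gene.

br

The two most frequent reciprocal classes, W v BR and w V br, are the parental types, so the F1 was W v BR / w V br.
The two rarest classes, W v br and w V BR, are the double crossovers. Comparing them with the parentals, only the br allele has switched, so br is the middle locus and the order is v – br – w.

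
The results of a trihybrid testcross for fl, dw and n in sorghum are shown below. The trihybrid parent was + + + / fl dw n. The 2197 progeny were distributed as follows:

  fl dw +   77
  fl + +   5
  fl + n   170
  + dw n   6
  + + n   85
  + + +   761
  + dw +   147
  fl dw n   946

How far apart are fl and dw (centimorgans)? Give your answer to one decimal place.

The two rarest classes, fl + + and + dw n, are the double crossovers. Comparing them with the parentals, only the fl allele has switched, so fl is the middle locus and the order is dw – fl – n.
Crossovers in the dw–fl interval produce the single-crossover classes + dw + and fl + n (147 + 170 = 317) plus the double crossovers (11).
RF(dw–fl) = (317 + 11) / 2197 = 328/2197 = 0.1493 → 14.9 centimorgans.

14.9 centimorgans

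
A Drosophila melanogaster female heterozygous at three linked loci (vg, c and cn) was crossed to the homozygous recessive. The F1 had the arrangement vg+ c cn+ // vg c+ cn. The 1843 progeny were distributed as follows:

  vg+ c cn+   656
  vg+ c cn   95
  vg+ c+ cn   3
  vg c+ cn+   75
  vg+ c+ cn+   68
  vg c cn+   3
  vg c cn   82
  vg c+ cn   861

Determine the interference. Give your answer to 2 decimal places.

The two rarest classes, vg c cn+ and vg+ c+ cn, are the double crossovers. Comparing them with the parentals, only the vg allele has switched, so vg is the middle locus and the order is c – vg – cn.
c–vg: (150 + 6)/1843 = 0.0846; vg–cn: (170 + 6)/1843 = 0.0955.
Expected DCO frequency = 0.0846 × 0.0955 ≈ 0.00808; observed = 6/1843 ≈ 0.00326.
Coefficient of coincidence = 0.00326/0.00808 ≈ 0.40; interference = 1 − 0.40 = 0.60.

0.60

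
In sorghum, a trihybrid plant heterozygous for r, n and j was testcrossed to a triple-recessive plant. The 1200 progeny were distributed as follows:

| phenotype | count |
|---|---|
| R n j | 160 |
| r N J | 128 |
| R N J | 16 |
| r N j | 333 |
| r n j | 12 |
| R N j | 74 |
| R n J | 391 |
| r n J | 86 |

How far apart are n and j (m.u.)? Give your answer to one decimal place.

The two most frequent reciprocal classes, R n J and r N j, are the parental types, so the F1 was R n J / r N j.
The two rarest classes, R N J and r n j, are the double crossovers. Comparing them with the parentals, only the n allele has switched, so n is the middle locus and the order is j – n – r.
Crossovers in the j–n interval produce the single-crossover classes R n j and r N J (160 + 128 = 288) plus the double crossovers (28).
RF(j–n) = (288 + 28) / 1200 = 316/1200 = 0.2633 → 26.3 m.u.

26.3 m.u.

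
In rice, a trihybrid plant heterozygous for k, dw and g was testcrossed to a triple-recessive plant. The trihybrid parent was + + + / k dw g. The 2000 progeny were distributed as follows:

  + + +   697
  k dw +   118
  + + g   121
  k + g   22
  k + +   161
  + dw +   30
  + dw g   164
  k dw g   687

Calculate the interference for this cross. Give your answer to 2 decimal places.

The two rarest classes, + dw + and k + g, are the double crossovers. Comparing them with the parentals, only the dw allele has switched, so dw is the middle locus and the order is g – dw – k.
g–dw: (239 + 52)/2000 = 0.1455; dw–k: (325 + 52)/2000 = 0.1885.
Expected DCO frequency = 0.1455 × 0.1885 ≈ 0.02743; observed = 52/2000 ≈ 0.02600.
Coefficient of coincidence = 0.02600/0.02743 ≈ 0.95; interference = 1 − 0.95 = 0.05.

0.05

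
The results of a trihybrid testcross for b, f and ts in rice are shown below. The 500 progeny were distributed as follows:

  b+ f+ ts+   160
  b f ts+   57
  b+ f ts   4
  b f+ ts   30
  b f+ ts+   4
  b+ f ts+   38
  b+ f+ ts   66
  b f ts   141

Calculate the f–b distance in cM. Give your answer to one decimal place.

The two most frequent reciprocal classes, b f ts and b+ f+ ts+, are the parental types, so the F1 was b f ts / b+ f+ ts+.
The two rarest classes, b+ f ts and b f+ ts+, are the double crossovers. Comparing them with the parentals, only the b allele has switched, so b is the middle locus and the order is ts – b – f.
Crossovers in the b–f interval produce the single-crossover classes b f+ ts and b+ f ts+ (30 + 38 = 68) plus the double crossovers (8).
RF(b–f) = (68 + 8) / 500 = 76/500 = 0.1520 → 15.2 cM.

15.2 cM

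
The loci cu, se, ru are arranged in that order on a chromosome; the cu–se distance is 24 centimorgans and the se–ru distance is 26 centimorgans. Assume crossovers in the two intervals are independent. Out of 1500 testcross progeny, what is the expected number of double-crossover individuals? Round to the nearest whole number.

94

Map distances give recombination frequencies of 0.240 and 0.260 for the two intervals.
With no interference, expected double-crossover frequency = 0.240 × 0.260 = 0.06240.
Expected number = 0.06240 × 1500 = 93.60 ≈ 94.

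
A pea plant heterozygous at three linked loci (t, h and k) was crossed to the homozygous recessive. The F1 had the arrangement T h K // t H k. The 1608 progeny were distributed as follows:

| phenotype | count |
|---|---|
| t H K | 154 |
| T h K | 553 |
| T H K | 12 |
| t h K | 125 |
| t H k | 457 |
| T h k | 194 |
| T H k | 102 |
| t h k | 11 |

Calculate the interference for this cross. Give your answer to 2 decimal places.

0.60

The two rarest classes, T H K and t h k, are the double crossovers. Comparing them with the parentals, only the h allele has switched, so h is the middle locus and the order is k – h – t.
k–h: (348 + 23)/1608 = 0.2307; h–t: (227 + 23)/1608 = 0.1555.
Expected DCO frequency = 0.2307 × 0.1555 ≈ 0.03587; observed = 23/1608 ≈ 0.01430.
Coefficient of coincidence = 0.01430/0.03587 ≈ 0.40; interference = 1 − 0.40 = 0.60.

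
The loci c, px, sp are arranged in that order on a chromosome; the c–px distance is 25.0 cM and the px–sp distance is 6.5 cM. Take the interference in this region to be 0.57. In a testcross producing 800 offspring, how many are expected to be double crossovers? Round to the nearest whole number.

6

Map distances give recombination frequencies of 0.250 and 0.065 for the two intervals.
With interference 0.57 (so coincidence = 0.43), expected double-crossover frequency = 0.250 × 0.065 × 0.43 = 0.00699.
Expected number = 0.00699 × 800 = 5.59 ≈ 6.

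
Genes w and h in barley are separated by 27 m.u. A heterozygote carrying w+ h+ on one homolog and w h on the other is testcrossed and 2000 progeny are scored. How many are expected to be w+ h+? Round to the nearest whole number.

730

A map distance of 27 m.u. corresponds to a recombination frequency of 0.270.
The F1 is w+ h+ / w h, so w+ h+ is a parental gamete class with expected frequency (1 − r)/2 = 0.730/2 = 0.3650.
Expected number = 0.3650 × 2000 = 730.00 ≈ 730.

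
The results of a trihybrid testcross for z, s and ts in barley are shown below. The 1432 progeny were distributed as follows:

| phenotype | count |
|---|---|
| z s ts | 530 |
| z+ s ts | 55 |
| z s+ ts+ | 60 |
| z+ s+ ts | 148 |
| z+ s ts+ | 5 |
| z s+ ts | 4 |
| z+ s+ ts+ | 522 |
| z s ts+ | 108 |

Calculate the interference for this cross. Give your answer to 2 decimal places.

The two most frequent reciprocal classes, z s ts and z+ s+ ts+, are the parental types, so the F1 was z s ts / z+ s+ ts+.
The two rarest classes, z s+ ts and z+ s ts+, are the double crossovers. Comparing them with the parentals, only the s allele has switched, so s is the middle locus and the order is ts – s – z.
ts–s: (256 + 9)/1432 = 0.1851; s–z: (115 + 9)/1432 = 0.0866.
Expected DCO frequency = 0.1851 × 0.0866 ≈ 0.01603; observed = 9/1432 ≈ 0.00628.
Coefficient of coincidence = 0.00628/0.01603 ≈ 0.39; interference = 1 − 0.39 = 0.61.

0.61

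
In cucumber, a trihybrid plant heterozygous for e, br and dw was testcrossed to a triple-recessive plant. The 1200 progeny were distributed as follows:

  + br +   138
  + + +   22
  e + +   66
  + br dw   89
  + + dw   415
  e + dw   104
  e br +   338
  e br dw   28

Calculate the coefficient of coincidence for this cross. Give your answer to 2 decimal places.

1.00

The two most frequent reciprocal classes, e br + and + + dw, are the parental types, so the F1 was e br + / + + dw.
The two rarest classes, e br dw and + + +, are the double crossovers. Comparing them with the parentals, only the dw allele has switched, so dw is the middle locus and the order is e – dw – br.
e–dw: (242 + 50)/1200 = 0.2433; dw–br: (155 + 50)/1200 = 0.1708.
Expected DCO frequency = 0.2433 × 0.1708 ≈ 0.04156; observed = 50/1200 ≈ 0.04167.
Coefficient of coincidence = 0.04167/0.04156 ≈ 1.00.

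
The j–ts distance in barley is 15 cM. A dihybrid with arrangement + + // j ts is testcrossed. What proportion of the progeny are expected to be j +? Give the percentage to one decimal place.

A map distance of 15 cM corresponds to a recombination frequency of 0.150.
The F1 is + + / j ts, so j + is a recombinant gamete class with expected frequency r/2 = 0.150/2 = 0.0750.
That is 0.0750 = 7.5% of the progeny.

7.5%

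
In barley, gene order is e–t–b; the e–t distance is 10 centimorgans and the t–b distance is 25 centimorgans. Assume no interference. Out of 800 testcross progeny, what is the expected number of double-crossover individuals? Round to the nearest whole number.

Map distances give recombination frequencies of 0.100 and 0.250 for the two intervals.
With no interference, expected double-crossover frequency = 0.100 × 0.250 = 0.02500.
Expected number = 0.02500 × 800 = 20.00 ≈ 20.

20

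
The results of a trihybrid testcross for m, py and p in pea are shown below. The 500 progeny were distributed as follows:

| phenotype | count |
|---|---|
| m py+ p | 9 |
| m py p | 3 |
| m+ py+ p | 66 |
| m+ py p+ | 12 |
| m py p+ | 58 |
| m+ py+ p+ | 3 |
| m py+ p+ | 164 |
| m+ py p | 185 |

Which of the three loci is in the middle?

The two most frequent reciprocal classes, m+ py p and m py+ p+, are the parental types, so the F1 was m+ py p / m py+ p+.
The two rarest classes, m py p and m+ py+ p+, are the double crossovers. Comparing them with the parentals, only the m allele has switched, so m is the middle locus and the order is py – m – p.

m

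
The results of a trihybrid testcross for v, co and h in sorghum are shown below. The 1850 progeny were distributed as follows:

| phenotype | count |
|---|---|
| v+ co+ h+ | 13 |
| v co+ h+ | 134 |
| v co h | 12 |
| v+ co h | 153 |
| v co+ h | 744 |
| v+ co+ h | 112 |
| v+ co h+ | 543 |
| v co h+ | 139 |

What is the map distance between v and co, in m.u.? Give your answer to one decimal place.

The two most frequent reciprocal classes, v co+ h and v+ co h+, are the parental types, so the F1 was v co+ h / v+ co h+.
The two rarest classes, v co h and v+ co+ h+, are the double crossovers. Comparing them with the parentals, only the co allele has switched, so co is the middle locus and the order is h – co – v.
Crossovers in the co–v interval produce the single-crossover classes v+ co+ h and v co h+ (112 + 139 = 251) plus the double crossovers (25).
RF(co–v) = (251 + 25) / 1850 = 276/1850 = 0.1492 → 14.9 m.u.

14.9 m.u.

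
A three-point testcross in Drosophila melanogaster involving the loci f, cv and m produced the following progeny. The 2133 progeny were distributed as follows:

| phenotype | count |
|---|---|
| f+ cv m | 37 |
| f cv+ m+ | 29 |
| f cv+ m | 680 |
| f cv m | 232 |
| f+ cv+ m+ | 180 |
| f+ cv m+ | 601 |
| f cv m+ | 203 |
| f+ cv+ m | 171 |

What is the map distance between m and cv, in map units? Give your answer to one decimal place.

22.4 map units

The two most frequent reciprocal classes, f cv+ m and f+ cv m+, are the parental types, so the F1 was f cv+ m / f+ cv m+.
The two rarest classes, f cv+ m+ and f+ cv m, are the double crossovers. Comparing them with the parentals, only the m allele has switched, so m is the middle locus and the order is f – m – cv.
Crossovers in the m–cv interval produce the single-crossover classes f cv m and f+ cv+ m+ (232 + 180 = 412) plus the double crossovers (66).
RF(m–cv) = (412 + 66) / 2133 = 478/2133 = 0.2241 → 22.4 map units.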